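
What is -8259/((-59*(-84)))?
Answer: -2753/1652 ≈ -1.6665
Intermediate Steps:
-8259/((-59*(-84))) = -8259/4956 = -8259*1/4956 = -2753/1652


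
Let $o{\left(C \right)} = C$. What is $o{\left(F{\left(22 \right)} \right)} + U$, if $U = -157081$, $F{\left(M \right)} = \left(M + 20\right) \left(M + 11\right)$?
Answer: $-155695$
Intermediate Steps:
$F{\left(M \right)} = \left(11 + M\right) \left(20 + M\right)$ ($F{\left(M \right)} = \left(20 + M\right) \left(11 + M\right) = \left(11 + M\right) \left(20 + M\right)$)
$o{\left(F{\left(22 \right)} \right)} + U = \left(220 + 22^{2} + 31 \cdot 22\right) - 157081 = \left(220 + 484 + 682\right) - 157081 = 1386 - 157081 = -155695$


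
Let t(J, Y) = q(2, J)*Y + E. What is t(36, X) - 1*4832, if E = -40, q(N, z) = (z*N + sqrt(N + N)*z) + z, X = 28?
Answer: 168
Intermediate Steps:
q(N, z) = z + N*z + z*sqrt(2)*sqrt(N) (q(N, z) = (N*z + sqrt(2*N)*z) + z = (N*z + (sqrt(2)*sqrt(N))*z) + z = (N*z + z*sqrt(2)*sqrt(N)) + z = z + N*z + z*sqrt(2)*sqrt(N))
t(J, Y) = -40 + 5*J*Y (t(J, Y) = (J*(1 + 2 + sqrt(2)*sqrt(2)))*Y - 40 = (J*(1 + 2 + 2))*Y - 40 = (J*5)*Y - 40 = (5*J)*Y - 40 = 5*J*Y - 40 = -40 + 5*J*Y)
t(36, X) - 1*4832 = (-40 + 5*36*28) - 1*4832 = (-40 + 5040) - 4832 = 5000 - 4832 = 168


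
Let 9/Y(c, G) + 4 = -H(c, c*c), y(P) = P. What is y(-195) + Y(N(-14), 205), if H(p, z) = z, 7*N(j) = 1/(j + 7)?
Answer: -1894584/9605 ≈ -197.25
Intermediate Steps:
N(j) = 1/(7*(7 + j)) (N(j) = 1/(7*(j + 7)) = 1/(7*(7 + j)))
Y(c, G) = 9/(-4 - c²) (Y(c, G) = 9/(-4 - c*c) = 9/(-4 - c²))
y(-195) + Y(N(-14), 205) = -195 - 9/(4 + (1/(7*(7 - 14)))²) = -195 - 9/(4 + ((⅐)/(-7))²) = -195 - 9/(4 + ((⅐)*(-⅐))²) = -195 - 9/(4 + (-1/49)²) = -195 - 9/(4 + 1/2401) = -195 - 9/9605/2401 = -195 - 9*2401/9605 = -195 - 21609/9605 = -1894584/9605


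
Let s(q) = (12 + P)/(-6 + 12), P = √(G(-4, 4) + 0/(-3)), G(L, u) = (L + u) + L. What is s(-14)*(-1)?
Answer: -2 - I/3 ≈ -2.0 - 0.33333*I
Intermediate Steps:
G(L, u) = u + 2*L
P = 2*I (P = √((4 + 2*(-4)) + 0/(-3)) = √((4 - 8) + 0*(-⅓)) = √(-4 + 0) = √(-4) = 2*I ≈ 2.0*I)
s(q) = 2 + I/3 (s(q) = (12 + 2*I)/(-6 + 12) = (12 + 2*I)/6 = (12 + 2*I)*(⅙) = 2 + I/3)
s(-14)*(-1) = (2 + I/3)*(-1) = -2 - I/3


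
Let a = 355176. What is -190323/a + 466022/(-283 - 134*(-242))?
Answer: 17711321893/1268570280 ≈ 13.962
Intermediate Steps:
-190323/a + 466022/(-283 - 134*(-242)) = -190323/355176 + 466022/(-283 - 134*(-242)) = -190323*1/355176 + 466022/(-283 + 32428) = -21147/39464 + 466022/32145 = 17711321893/1268570280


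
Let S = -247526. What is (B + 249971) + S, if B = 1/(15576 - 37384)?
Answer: 53320559/21808 ≈ 2445.0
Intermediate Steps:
B = -1/21808 (B = 1/(-21808) = -1/21808 ≈ -4.5855e-5)
(B + 249971) + S = (-1/21808 + 249971) - 247526 = 5451367567/21808 - 247526 = 53320559/21808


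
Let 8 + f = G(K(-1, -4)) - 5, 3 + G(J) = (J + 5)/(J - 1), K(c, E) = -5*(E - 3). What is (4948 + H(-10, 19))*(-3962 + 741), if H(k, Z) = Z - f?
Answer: -272789711/17 ≈ -1.6046e+7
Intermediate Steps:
K(c, E) = 15 - 5*E (K(c, E) = -5*(-3 + E) = 15 - 5*E)
G(J) = -3 + (5 + J)/(-1 + J) (G(J) = -3 + (J + 5)/(J - 1) = -3 + (5 + J)/(-1 + J))
f = -252/17 (f = -8 + (2*(4 - (15 - 5*(-4)))/(-1 + (15 - 5*(-4))) - 5) = -8 + (2*(4 - (15 + 20))/(-1 + (15 + 20)) - 5) = -8 + (2*(4 - 1*35)/(-1 + 35) - 5) = -8 + (2*(4 - 35)/34 - 5) = -8 + (2*(1/34)*(-31) - 5) = -8 + (-31/17 - 5) = -8 - 116/17 = -252/17 ≈ -14.824)
H(k, Z) = 252/17 + Z (H(k, Z) = Z - 1*(-252/17) = Z + 252/17 = 252/17 + Z)
(4948 + H(-10, 19))*(-3962 + 741) = (4948 + (252/17 + 19))*(-3962 + 741) = (4948 + 575/17)*(-3221) = (84691/17)*(-3221) = -272789711/17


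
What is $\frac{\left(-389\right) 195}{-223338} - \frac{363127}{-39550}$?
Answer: $\frac{7008343598}{736084825} \approx 9.5211$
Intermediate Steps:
$\frac{\left(-389\right) 195}{-223338} - \frac{363127}{-39550} = \left(-75855\right) \left(- \frac{1}{223338}\right) - - \frac{363127}{39550} = \frac{25285}{74446} + \frac{363127}{39550} = \frac{7008343598}{736084825}$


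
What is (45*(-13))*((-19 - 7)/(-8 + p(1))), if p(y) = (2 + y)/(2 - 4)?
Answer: -30420/19 ≈ -1601.1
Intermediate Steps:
p(y) = -1 - y/2 (p(y) = (2 + y)/(-2) = (2 + y)*(-1/2) = -1 - y/2)
(45*(-13))*((-19 - 7)/(-8 + p(1))) = (45*(-13))*((-19 - 7)/(-8 + (-1 - 1/2*1))) = -(-15210)/(-8 + (-1 - 1/2)) = -(-15210)/(-8 - 3/2) = -(-15210)/(-19/2) = -(-15210)*(-2)/19 = -585*52/19 = -30420/19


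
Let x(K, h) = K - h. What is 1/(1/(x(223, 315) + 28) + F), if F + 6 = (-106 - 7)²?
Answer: 64/816831 ≈ 7.8352e-5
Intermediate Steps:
F = 12763 (F = -6 + (-106 - 7)² = -6 + (-113)² = -6 + 12769 = 12763)
1/(1/(x(223, 315) + 28) + F) = 1/(1/((223 - 1*315) + 28) + 12763) = 1/(1/((223 - 315) + 28) + 12763) = 1/(1/(-92 + 28) + 12763) = 1/(1/(-64) + 12763) = 1/(-1/64 + 12763) = 1/(816831/64) = 64/816831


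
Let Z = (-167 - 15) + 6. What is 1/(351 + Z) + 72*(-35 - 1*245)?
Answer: -3527999/175 ≈ -20160.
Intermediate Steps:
Z = -176 (Z = -182 + 6 = -176)
1/(351 + Z) + 72*(-35 - 1*245) = 1/(351 - 176) + 72*(-35 - 1*245) = 1/175 + 72*(-35 - 245) = 1/175 + 72*(-280) = 1/175 - 20160 = -3527999/175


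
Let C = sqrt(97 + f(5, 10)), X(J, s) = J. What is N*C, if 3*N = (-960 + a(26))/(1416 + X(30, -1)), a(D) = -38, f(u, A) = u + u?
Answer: -499*sqrt(107)/2169 ≈ -2.3798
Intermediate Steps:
f(u, A) = 2*u
N = -499/2169 (N = ((-960 - 38)/(1416 + 30))/3 = (-998/1446)/3 = (-998*1/1446)/3 = (1/3)*(-499/723) = -499/2169 ≈ -0.23006)
C = sqrt(107) (C = sqrt(97 + 2*5) = sqrt(97 + 10) = sqrt(107) ≈ 10.344)
N*C = -499*sqrt(107)/2169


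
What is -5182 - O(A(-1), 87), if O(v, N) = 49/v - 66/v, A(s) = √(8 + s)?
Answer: -5182 + 17*√7/7 ≈ -5175.6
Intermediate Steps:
O(v, N) = -17/v
-5182 - O(A(-1), 87) = -5182 - (-17)/(√(8 - 1)) = -5182 - (-17)/(√7) = -5182 - (-17)*√7/7 = -5182 + 17*√7/7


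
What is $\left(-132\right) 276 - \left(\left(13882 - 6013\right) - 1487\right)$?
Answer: $-42814$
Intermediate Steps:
$\left(-132\right) 276 - \left(\left(13882 - 6013\right) - 1487\right) = -36432 - \left(7869 - 1487\right) = -36432 - 6382 = -42814$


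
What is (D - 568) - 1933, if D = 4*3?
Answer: -2489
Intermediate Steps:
D = 12
(D - 568) - 1933 = (12 - 568) - 1933 = -556 - 1933 = -2489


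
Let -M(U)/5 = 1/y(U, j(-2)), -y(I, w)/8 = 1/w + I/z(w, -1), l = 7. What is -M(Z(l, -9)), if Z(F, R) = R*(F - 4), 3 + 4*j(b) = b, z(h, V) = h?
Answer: -25/832 ≈ -0.030048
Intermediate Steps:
j(b) = -¾ + b/4
y(I, w) = -8/w - 8*I/w (y(I, w) = -8*(1/w + I/w) = -8/w - 8*I/w)
Z(F, R) = R*(-4 + F)
M(U) = -5/(32/5 + 32*U/5) (M(U) = -5*(-¾ + (¼)*(-2))/(8*(-1 - U)) = -5*(-¾ - ½)/(8*(-1 - U)) = -5*(-5/(32*(-1 - U))) = -5/(32/5 + 32*U/5))
-M(Z(l, -9)) = -(-25)/(32 + 32*(-9*(-4 + 7))) = -(-25)/(32 + 32*(-9*3)) = -(-25)/(32 + 32*(-27)) = -(-25)/(32 - 864) = -(-25)/(-832) = -(-25)*(-1)/832 = -1*25/832 = -25/832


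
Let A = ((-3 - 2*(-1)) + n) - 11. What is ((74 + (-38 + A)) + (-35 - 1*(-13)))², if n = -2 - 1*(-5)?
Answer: 25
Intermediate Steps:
n = 3 (n = -2 + 5 = 3)
A = -9 (A = ((-3 - 2*(-1)) + 3) - 11 = ((-3 + 2) + 3) - 11 = (-1 + 3) - 11 = 2 - 11 = -9)
((74 + (-38 + A)) + (-35 - 1*(-13)))² = ((74 + (-38 - 9)) + (-35 - 1*(-13)))² = ((74 - 47) + (-35 + 13))² = (27 - 22)² = 5² = 25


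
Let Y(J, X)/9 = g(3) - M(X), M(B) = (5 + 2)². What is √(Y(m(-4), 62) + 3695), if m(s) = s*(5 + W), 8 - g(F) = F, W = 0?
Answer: √3299 ≈ 57.437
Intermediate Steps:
g(F) = 8 - F
M(B) = 49 (M(B) = 7² = 49)
m(s) = 5*s (m(s) = s*(5 + 0) = s*5 = 5*s)
Y(J, X) = -396 (Y(J, X) = 9*((8 - 1*3) - 1*49) = 9*((8 - 3) - 49) = 9*(5 - 49) = 9*(-44) = -396)
√(Y(m(-4), 62) + 3695) = √(-396 + 3695) = √3299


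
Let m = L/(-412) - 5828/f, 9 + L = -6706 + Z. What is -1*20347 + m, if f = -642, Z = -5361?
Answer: -671463620/33063 ≈ -20309.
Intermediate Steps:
L = -12076 (L = -9 + (-6706 - 5361) = -9 - 12067 = -12076)
m = 1269241/33063 (m = -12076/(-412) - 5828/(-642) = -12076*(-1/412) - 5828*(-1/642) = 3019/103 + 2914/321 = 1269241/33063 ≈ 38.389)
-1*20347 + m = -1*20347 + 1269241/33063 = -20347 + 1269241/33063 = -671463620/33063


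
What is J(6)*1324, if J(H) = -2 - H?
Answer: -10592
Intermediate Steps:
J(6)*1324 = (-2 - 1*6)*1324 = (-2 - 6)*1324 = -8*1324 = -10592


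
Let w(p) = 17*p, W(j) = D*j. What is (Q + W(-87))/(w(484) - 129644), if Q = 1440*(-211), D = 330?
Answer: 55425/20236 ≈ 2.7389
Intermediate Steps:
Q = -303840
W(j) = 330*j
(Q + W(-87))/(w(484) - 129644) = (-303840 + 330*(-87))/(17*484 - 129644) = (-303840 - 28710)/(8228 - 129644) = -332550/(-121416) = -332550*(-1/121416) = 55425/20236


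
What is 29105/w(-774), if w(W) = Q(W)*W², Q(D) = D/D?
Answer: 29105/599076 ≈ 0.048583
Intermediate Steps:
Q(D) = 1
w(W) = W² (w(W) = 1*W² = W²)
29105/w(-774) = 29105/((-774)²) = 29105/599076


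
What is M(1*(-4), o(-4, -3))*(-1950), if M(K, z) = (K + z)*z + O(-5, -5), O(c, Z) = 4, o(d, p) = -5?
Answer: -95550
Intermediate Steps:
M(K, z) = 4 + z*(K + z) (M(K, z) = (K + z)*z + 4 = z*(K + z) + 4 = 4 + z*(K + z))
M(1*(-4), o(-4, -3))*(-1950) = (4 + (-5)² + (1*(-4))*(-5))*(-1950) = (4 + 25 - 4*(-5))*(-1950) = (4 + 25 + 20)*(-1950) = 49*(-1950) = -95550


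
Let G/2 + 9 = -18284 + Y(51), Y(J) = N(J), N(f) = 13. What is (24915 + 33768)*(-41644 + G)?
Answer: -4589245332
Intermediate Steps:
Y(J) = 13
G = -36560 (G = -18 + 2*(-18284 + 13) = -18 + 2*(-18271) = -18 - 36542 = -36560)
(24915 + 33768)*(-41644 + G) = (24915 + 33768)*(-41644 - 36560) = 58683*(-78204) = -4589245332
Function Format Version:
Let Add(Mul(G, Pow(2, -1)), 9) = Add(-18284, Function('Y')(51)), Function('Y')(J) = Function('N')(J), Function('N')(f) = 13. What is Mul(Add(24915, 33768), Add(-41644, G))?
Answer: -4589245332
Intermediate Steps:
Function('Y')(J) = 13
G = -36560 (G = Add(-18, Mul(2, Add(-18284, 13))) = Add(-18, Mul(2, -18271)) = Add(-18, -36542) = -36560)
Mul(Add(24915, 33768), Add(-41644, G)) = Mul(Add(24915, 33768), Add(-41644, -36560)) = Mul(58683, -78204) = -4589245332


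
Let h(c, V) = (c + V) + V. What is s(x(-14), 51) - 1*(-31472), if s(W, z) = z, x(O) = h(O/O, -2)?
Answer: 31523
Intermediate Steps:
h(c, V) = c + 2*V (h(c, V) = (V + c) + V = c + 2*V)
x(O) = -3 (x(O) = O/O + 2*(-2) = 1 - 4 = -3)
s(x(-14), 51) - 1*(-31472) = 51 - 1*(-31472) = 51 + 31472 = 31523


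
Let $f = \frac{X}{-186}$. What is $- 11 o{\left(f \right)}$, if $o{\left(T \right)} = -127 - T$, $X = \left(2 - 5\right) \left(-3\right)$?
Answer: $\frac{86581}{62} \approx 1396.5$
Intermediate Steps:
$X = 9$ ($X = \left(-3\right) \left(-3\right) = 9$)
$f = - \frac{3}{62}$ ($f = \frac{9}{-186} = 9 \left(- \frac{1}{186}\right) = - \frac{3}{62} \approx -0.048387$)
$- 11 o{\left(f \right)} = - 11 \left(-127 - - \frac{3}{62}\right) = - 11 \left(-127 + \frac{3}{62}\right) = \left(-11\right) \left(- \frac{7871}{62}\right) = \frac{86581}{62}$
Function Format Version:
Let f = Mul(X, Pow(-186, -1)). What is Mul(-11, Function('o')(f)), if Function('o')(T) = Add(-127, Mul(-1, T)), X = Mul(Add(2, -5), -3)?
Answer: Rational(86581, 62) ≈ 1396.5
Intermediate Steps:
X = 9 (X = Mul(-3, -3) = 9)
f = Rational(-3, 62) (f = Mul(9, Pow(-186, -1)) = Mul(9, Rational(-1, 186)) = Rational(-3, 62) ≈ -0.048387)
Mul(-11, Function('o')(f)) = Mul(-11, Add(-127, Mul(-1, Rational(-3, 62)))) = Mul(-11, Add(-127, Rational(3, 62))) = Mul(-11, Rational(-7871, 62)) = Rational(86581, 62)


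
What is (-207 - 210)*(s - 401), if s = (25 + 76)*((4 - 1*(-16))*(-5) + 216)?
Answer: -4718355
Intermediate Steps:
s = 11716 (s = 101*((4 + 16)*(-5) + 216) = 101*(20*(-5) + 216) = 101*(-100 + 216) = 101*116 = 11716)
(-207 - 210)*(s - 401) = (-207 - 210)*(11716 - 401) = -417*11315 = -4718355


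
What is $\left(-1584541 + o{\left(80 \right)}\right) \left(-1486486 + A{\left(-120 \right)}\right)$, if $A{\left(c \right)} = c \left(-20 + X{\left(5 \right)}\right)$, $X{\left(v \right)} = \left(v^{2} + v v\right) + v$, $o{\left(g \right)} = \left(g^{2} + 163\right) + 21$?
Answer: $2352238408502$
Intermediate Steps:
$o{\left(g \right)} = 184 + g^{2}$ ($o{\left(g \right)} = \left(163 + g^{2}\right) + 21 = 184 + g^{2}$)
$X{\left(v \right)} = v + 2 v^{2}$ ($X{\left(v \right)} = \left(v^{2} + v^{2}\right) + v = 2 v^{2} + v = v + 2 v^{2}$)
$A{\left(c \right)} = 35 c$ ($A{\left(c \right)} = c \left(-20 + 5 \left(1 + 2 \cdot 5\right)\right) = c \left(-20 + 5 \left(1 + 10\right)\right) = c \left(-20 + 5 \cdot 11\right) = c \left(-20 + 55\right) = c 35 = 35 c$)
$\left(-1584541 + o{\left(80 \right)}\right) \left(-1486486 + A{\left(-120 \right)}\right) = \left(-1584541 + \left(184 + 80^{2}\right)\right) \left(-1486486 + 35 \left(-120\right)\right) = \left(-1584541 + \left(184 + 6400\right)\right) \left(-1486486 - 4200\right) = \left(-1584541 + 6584\right) \left(-1490686\right) = \left(-1577957\right) \left(-1490686\right) = 2352238408502$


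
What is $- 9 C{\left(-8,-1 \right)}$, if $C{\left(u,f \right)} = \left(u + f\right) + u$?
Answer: $153$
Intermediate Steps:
$C{\left(u,f \right)} = f + 2 u$ ($C{\left(u,f \right)} = \left(f + u\right) + u = f + 2 u$)
$- 9 C{\left(-8,-1 \right)} = - 9 \left(-1 + 2 \left(-8\right)\right) = - 9 \left(-1 - 16\right) = \left(-9\right) \left(-17\right) = 153$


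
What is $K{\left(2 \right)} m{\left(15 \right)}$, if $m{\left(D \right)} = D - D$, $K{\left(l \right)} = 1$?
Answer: $0$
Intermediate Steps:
$m{\left(D \right)} = 0$
$K{\left(2 \right)} m{\left(15 \right)} = 1 \cdot 0 = 0$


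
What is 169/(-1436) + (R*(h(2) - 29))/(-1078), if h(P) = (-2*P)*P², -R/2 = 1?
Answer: -155711/774004 ≈ -0.20118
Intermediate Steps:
R = -2 (R = -2*1 = -2)
h(P) = -2*P³
169/(-1436) + (R*(h(2) - 29))/(-1078) = 169/(-1436) - 2*(-2*2³ - 29)/(-1078) = 169*(-1/1436) - 2*(-2*8 - 29)*(-1/1078) = -169/1436 - 2*(-16 - 29)*(-1/1078) = -169/1436 - 2*(-45)*(-1/1078) = -169/1436 + 90*(-1/1078) = -169/1436 - 45/539 = -155711/774004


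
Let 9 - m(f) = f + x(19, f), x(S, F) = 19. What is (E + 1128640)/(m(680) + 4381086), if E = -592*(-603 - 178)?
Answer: 397748/1095099 ≈ 0.36321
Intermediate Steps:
m(f) = -10 - f (m(f) = 9 - (f + 19) = 9 - (19 + f) = 9 + (-19 - f) = -10 - f)
E = 462352 (E = -592*(-781) = 462352)
(E + 1128640)/(m(680) + 4381086) = (462352 + 1128640)/((-10 - 1*680) + 4381086) = 1590992/((-10 - 680) + 4381086) = 1590992/(-690 + 4381086) = 1590992/4380396 = 1590992*(1/4380396) = 397748/1095099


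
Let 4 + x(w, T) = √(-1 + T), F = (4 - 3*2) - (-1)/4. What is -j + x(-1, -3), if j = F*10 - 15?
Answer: 57/2 + 2*I ≈ 28.5 + 2.0*I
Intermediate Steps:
F = -7/4 (F = (4 - 6) - (-1)/4 = -2 - 1*(-¼) = -2 + ¼ = -7/4 ≈ -1.7500)
j = -65/2 (j = -7/4*10 - 15 = -35/2 - 15 = -65/2 ≈ -32.500)
x(w, T) = -4 + √(-1 + T)
-j + x(-1, -3) = -1*(-65/2) + (-4 + √(-1 - 3)) = 65/2 + (-4 + √(-4)) = 65/2 + (-4 + 2*I) = 57/2 + 2*I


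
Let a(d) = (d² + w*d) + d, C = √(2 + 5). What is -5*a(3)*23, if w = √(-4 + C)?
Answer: -1380 - 345*I*√(4 - √7) ≈ -1380.0 - 401.48*I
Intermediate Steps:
C = √7 ≈ 2.6458
w = √(-4 + √7) ≈ 1.1637*I
a(d) = d + d² + d*√(-4 + √7) (a(d) = (d² + √(-4 + √7)*d) + d = (d² + d*√(-4 + √7)) + d = d + d² + d*√(-4 + √7))
-5*a(3)*23 = -15*(1 + 3 + √(-4 + √7))*23 = -15*(4 + √(-4 + √7))*23 = -5*(12 + 3*√(-4 + √7))*23 = (-60 - 15*√(-4 + √7))*23 = -1380 - 345*√(-4 + √7)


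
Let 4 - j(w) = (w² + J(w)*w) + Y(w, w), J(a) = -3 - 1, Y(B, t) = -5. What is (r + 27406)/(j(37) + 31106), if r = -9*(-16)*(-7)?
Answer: 13199/14947 ≈ 0.88305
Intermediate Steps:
J(a) = -4
r = -1008 (r = 144*(-7) = -1008)
j(w) = 9 - w² + 4*w (j(w) = 4 - ((w² - 4*w) - 5) = 4 - (-5 + w² - 4*w) = 4 + (5 - w² + 4*w) = 9 - w² + 4*w)
(r + 27406)/(j(37) + 31106) = (-1008 + 27406)/((9 - 1*37² + 4*37) + 31106) = 26398/((9 - 1*1369 + 148) + 31106) = 26398/((9 - 1369 + 148) + 31106) = 26398/(-1212 + 31106) = 26398/29894 = 26398*(1/29894) = 13199/14947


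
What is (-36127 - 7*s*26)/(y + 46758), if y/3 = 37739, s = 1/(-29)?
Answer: -116389/515475 ≈ -0.22579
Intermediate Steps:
s = -1/29 ≈ -0.034483
y = 113217 (y = 3*37739 = 113217)
(-36127 - 7*s*26)/(y + 46758) = (-36127 - 7*(-1/29)*26)/(113217 + 46758) = (-36127 + (7/29)*26)/159975 = (-36127 + 182/29)*(1/159975) = -1047501/29*1/159975 = -116389/515475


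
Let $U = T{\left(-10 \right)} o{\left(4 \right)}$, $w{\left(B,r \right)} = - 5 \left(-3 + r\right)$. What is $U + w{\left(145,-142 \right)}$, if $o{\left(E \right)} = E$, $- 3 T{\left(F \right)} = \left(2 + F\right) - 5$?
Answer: $\frac{2227}{3} \approx 742.33$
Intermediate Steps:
$T{\left(F \right)} = 1 - \frac{F}{3}$ ($T{\left(F \right)} = - \frac{\left(2 + F\right) - 5}{3} = - \frac{-3 + F}{3} = 1 - \frac{F}{3}$)
$w{\left(B,r \right)} = 15 - 5 r$
$U = \frac{52}{3}$ ($U = \left(1 - - \frac{10}{3}\right) 4 = \left(1 + \frac{10}{3}\right) 4 = \frac{13}{3} \cdot 4 = \frac{52}{3} \approx 17.333$)
$U + w{\left(145,-142 \right)} = \frac{52}{3} + \left(15 - -710\right) = \frac{52}{3} + \left(15 + 710\right) = \frac{52}{3} + 725 = \frac{2227}{3}$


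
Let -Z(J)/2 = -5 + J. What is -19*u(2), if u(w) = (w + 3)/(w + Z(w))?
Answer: -95/8 ≈ -11.875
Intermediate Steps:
Z(J) = 10 - 2*J (Z(J) = -2*(-5 + J) = 10 - 2*J)
u(w) = (3 + w)/(10 - w) (u(w) = (w + 3)/(w + (10 - 2*w)) = (3 + w)/(10 - w))
-19*u(2) = -19*(3 + 2)/(10 - 1*2) = -19*5/(10 - 2) = -19*5/8 = -95/8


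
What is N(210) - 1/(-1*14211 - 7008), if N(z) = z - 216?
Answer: -127313/21219 ≈ -6.0000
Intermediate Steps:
N(z) = -216 + z
N(210) - 1/(-1*14211 - 7008) = (-216 + 210) - 1/(-1*14211 - 7008) = -6 - 1/(-14211 - 7008) = -6 - 1/(-21219) = -6 - 1*(-1/21219) = -6 + 1/21219 = -127313/21219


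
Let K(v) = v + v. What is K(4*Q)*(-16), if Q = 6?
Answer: -768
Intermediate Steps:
K(v) = 2*v
K(4*Q)*(-16) = (2*(4*6))*(-16) = (2*24)*(-16) = 48*(-16) = -768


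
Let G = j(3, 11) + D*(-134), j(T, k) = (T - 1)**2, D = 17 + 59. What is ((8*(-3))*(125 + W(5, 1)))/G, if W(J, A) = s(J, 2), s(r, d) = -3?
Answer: 732/2545 ≈ 0.28762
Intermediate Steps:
D = 76
W(J, A) = -3
j(T, k) = (-1 + T)**2
G = -10180 (G = (-1 + 3)**2 + 76*(-134) = 2**2 - 10184 = 4 - 10184 = -10180)
((8*(-3))*(125 + W(5, 1)))/G = ((8*(-3))*(125 - 3))/(-10180) = -24*122*(-1/10180) = -2928*(-1/10180) = 732/2545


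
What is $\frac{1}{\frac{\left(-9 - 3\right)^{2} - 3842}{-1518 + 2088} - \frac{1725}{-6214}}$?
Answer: $- \frac{1770990}{10998061} \approx -0.16103$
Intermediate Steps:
$\frac{1}{\frac{\left(-9 - 3\right)^{2} - 3842}{-1518 + 2088} - \frac{1725}{-6214}} = \frac{1}{\frac{\left(-12\right)^{2} - 3842}{570} - - \frac{1725}{6214}} = \frac{1}{\left(144 - 3842\right) \frac{1}{570} + \frac{1725}{6214}} = \frac{1}{\left(-3698\right) \frac{1}{570} + \frac{1725}{6214}} = \frac{1}{- \frac{1849}{285} + \frac{1725}{6214}} = \frac{1}{- \frac{10998061}{1770990}} = - \frac{1770990}{10998061}$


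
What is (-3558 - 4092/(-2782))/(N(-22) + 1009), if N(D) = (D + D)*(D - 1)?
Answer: -4947132/2811211 ≈ -1.7598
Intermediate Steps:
N(D) = 2*D*(-1 + D) (N(D) = (2*D)*(-1 + D) = 2*D*(-1 + D))
(-3558 - 4092/(-2782))/(N(-22) + 1009) = (-3558 - 4092/(-2782))/(2*(-22)*(-1 - 22) + 1009) = (-3558 - 4092*(-1/2782))/(2*(-22)*(-23) + 1009) = (-3558 + 2046/1391)/(1012 + 1009) = -4947132/1391/2021 = -4947132/1391*1/2021 = -4947132/2811211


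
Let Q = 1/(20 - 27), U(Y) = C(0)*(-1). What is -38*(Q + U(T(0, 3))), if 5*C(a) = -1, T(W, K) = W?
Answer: -76/35 ≈ -2.1714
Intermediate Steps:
C(a) = -⅕ (C(a) = (⅕)*(-1) = -⅕)
U(Y) = ⅕ (U(Y) = -⅕*(-1) = ⅕)
Q = -⅐ (Q = 1/(-7) = -⅐ ≈ -0.14286)
-38*(Q + U(T(0, 3))) = -38*(-⅐ + ⅕) = -38*2/35 = -76/35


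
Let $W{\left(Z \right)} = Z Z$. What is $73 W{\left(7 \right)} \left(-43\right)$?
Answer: $-153811$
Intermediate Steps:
$W{\left(Z \right)} = Z^{2}$
$73 W{\left(7 \right)} \left(-43\right) = 73 \cdot 7^{2} \left(-43\right) = 73 \cdot 49 \left(-43\right) = 3577 \left(-43\right) = -153811$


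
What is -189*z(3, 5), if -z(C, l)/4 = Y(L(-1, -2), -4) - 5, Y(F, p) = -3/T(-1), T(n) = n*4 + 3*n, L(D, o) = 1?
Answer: -3456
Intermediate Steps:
T(n) = 7*n (T(n) = 4*n + 3*n = 7*n)
Y(F, p) = 3/7 (Y(F, p) = -3/(7*(-1)) = -3/(-7) = -3*(-⅐) = 3/7)
z(C, l) = 128/7 (z(C, l) = -4*(3/7 - 5) = -4*(-32/7) = 128/7)
-189*z(3, 5) = -189*128/7 = -3456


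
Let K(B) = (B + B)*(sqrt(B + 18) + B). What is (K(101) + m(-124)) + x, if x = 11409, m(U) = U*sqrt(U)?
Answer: 31811 + 202*sqrt(119) - 248*I*sqrt(31) ≈ 34015.0 - 1380.8*I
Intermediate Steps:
K(B) = 2*B*(B + sqrt(18 + B)) (K(B) = (2*B)*(sqrt(18 + B) + B) = (2*B)*(B + sqrt(18 + B)) = 2*B*(B + sqrt(18 + B)))
m(U) = U**(3/2)
(K(101) + m(-124)) + x = (2*101*(101 + sqrt(18 + 101)) + (-124)**(3/2)) + 11409 = (2*101*(101 + sqrt(119)) - 248*I*sqrt(31)) + 11409 = ((20402 + 202*sqrt(119)) - 248*I*sqrt(31)) + 11409 = (20402 + 202*sqrt(119) - 248*I*sqrt(31)) + 11409 = 31811 + 202*sqrt(119) - 248*I*sqrt(31)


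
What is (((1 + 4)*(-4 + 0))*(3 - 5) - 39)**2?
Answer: 1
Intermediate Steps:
(((1 + 4)*(-4 + 0))*(3 - 5) - 39)**2 = ((5*(-4))*(-2) - 39)**2 = (-20*(-2) - 39)**2 = (40 - 39)**2 = 1**2 = 1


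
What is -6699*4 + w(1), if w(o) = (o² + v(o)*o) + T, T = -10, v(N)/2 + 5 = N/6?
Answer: -80444/3 ≈ -26815.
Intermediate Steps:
v(N) = -10 + N/3 (v(N) = -10 + 2*(N/6) = -10 + N/3)
w(o) = -10 + o² + o*(-10 + o/3) (w(o) = (o² + (-10 + o/3)*o) - 10 = (o² + o*(-10 + o/3)) - 10 = -10 + o² + o*(-10 + o/3))
-6699*4 + w(1) = -6699*4 + (-10 - 10*1 + (4/3)*1²) = -87*308 + (-10 - 10 + (4/3)*1) = -26796 + (-10 - 10 + 4/3) = -26796 - 56/3 = -80444/3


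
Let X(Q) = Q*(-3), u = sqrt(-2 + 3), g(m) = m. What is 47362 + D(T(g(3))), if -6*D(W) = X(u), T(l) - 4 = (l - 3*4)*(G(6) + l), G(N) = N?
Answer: 94725/2 ≈ 47363.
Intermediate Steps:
u = 1 (u = sqrt(1) = 1)
T(l) = 4 + (-12 + l)*(6 + l) (T(l) = 4 + (l - 3*4)*(6 + l) = 4 + (l - 12)*(6 + l) = 4 + (-12 + l)*(6 + l))
X(Q) = -3*Q
D(W) = 1/2 (D(W) = -(-1)/2 = -1/6*(-3) = 1/2)
47362 + D(T(g(3))) = 47362 + 1/2 = 94725/2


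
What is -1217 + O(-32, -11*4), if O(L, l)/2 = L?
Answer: -1281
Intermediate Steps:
O(L, l) = 2*L
-1217 + O(-32, -11*4) = -1217 + 2*(-32) = -1217 - 64 = -1281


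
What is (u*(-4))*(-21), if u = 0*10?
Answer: 0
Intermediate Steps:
u = 0
(u*(-4))*(-21) = (0*(-4))*(-21) = 0*(-21) = 0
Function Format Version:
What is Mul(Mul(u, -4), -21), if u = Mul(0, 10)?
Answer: 0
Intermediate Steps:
u = 0
Mul(Mul(u, -4), -21) = Mul(Mul(0, -4), -21) = Mul(0, -21) = 0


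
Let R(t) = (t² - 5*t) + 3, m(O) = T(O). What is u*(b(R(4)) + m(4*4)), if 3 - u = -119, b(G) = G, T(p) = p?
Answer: 1830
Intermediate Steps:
m(O) = O
R(t) = 3 + t² - 5*t
u = 122 (u = 3 - 1*(-119) = 3 + 119 = 122)
u*(b(R(4)) + m(4*4)) = 122*((3 + 4² - 5*4) + 4*4) = 122*((3 + 16 - 20) + 16) = 122*(-1 + 16) = 122*15 = 1830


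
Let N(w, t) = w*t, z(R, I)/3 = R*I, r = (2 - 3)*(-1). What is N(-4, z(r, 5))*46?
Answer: -2760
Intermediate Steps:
r = 1 (r = -1*(-1) = 1)
z(R, I) = 3*I*R (z(R, I) = 3*(R*I) = 3*(I*R) = 3*I*R)
N(w, t) = t*w
N(-4, z(r, 5))*46 = ((3*5*1)*(-4))*46 = (15*(-4))*46 = -60*46 = -2760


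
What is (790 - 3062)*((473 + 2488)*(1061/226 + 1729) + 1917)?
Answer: -1318438711152/113 ≈ -1.1668e+10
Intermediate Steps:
(790 - 3062)*((473 + 2488)*(1061/226 + 1729) + 1917) = -2272*(2961*(1061*(1/226) + 1729) + 1917) = -2272*(2961*(1061/226 + 1729) + 1917) = -2272*(2961*(391815/226) + 1917) = -2272*(1160164215/226 + 1917) = -2272*1160597457/226 = -1318438711152/113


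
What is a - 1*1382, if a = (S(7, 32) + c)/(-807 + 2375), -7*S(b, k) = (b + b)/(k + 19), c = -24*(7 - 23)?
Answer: -55248097/39984 ≈ -1381.8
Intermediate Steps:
c = 384 (c = -24*(-16) = 384)
S(b, k) = -2*b/(7*(19 + k)) (S(b, k) = -(b + b)/(7*(k + 19)) = -2*b/(7*(19 + k)))
a = 9791/39984 (a = (-2*7/(133 + 7*32) + 384)/(-807 + 2375) = (-2*7/(133 + 224) + 384)/1568 = (-2*7/357 + 384)*(1/1568) = (-2*7*1/357 + 384)*(1/1568) = (-2/51 + 384)*(1/1568) = (19582/51)*(1/1568) = 9791/39984 ≈ 0.24487)
a - 1*1382 = 9791/39984 - 1*1382 = 9791/39984 - 1382 = -55248097/39984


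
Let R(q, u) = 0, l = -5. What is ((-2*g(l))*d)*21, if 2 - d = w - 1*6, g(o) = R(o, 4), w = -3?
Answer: 0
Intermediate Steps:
g(o) = 0
d = 11 (d = 2 - (-3 - 1*6) = 2 - (-3 - 6) = 2 - 1*(-9) = 2 + 9 = 11)
((-2*g(l))*d)*21 = (-2*0*11)*21 = (0*11)*21 = 0*21 = 0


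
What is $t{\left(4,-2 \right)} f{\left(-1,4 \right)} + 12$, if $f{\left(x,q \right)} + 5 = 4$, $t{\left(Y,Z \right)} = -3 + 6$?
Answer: $9$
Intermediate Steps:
$t{\left(Y,Z \right)} = 3$
$f{\left(x,q \right)} = -1$ ($f{\left(x,q \right)} = -5 + 4 = -1$)
$t{\left(4,-2 \right)} f{\left(-1,4 \right)} + 12 = 3 \left(-1\right) + 12 = -3 + 12 = 9$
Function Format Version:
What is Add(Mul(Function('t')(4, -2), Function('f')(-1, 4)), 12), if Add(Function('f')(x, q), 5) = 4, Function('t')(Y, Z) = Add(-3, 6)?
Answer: 9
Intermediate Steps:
Function('t')(Y, Z) = 3
Function('f')(x, q) = -1 (Function('f')(x, q) = Add(-5, 4) = -1)
Add(Mul(Function('t')(4, -2), Function('f')(-1, 4)), 12) = Add(Mul(3, -1), 12) = Add(-3, 12) = 9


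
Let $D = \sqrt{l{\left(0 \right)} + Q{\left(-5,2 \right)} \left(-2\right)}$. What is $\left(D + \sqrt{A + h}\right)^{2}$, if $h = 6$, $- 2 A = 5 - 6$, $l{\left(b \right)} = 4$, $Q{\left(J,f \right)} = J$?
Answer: $\frac{41}{2} + 2 \sqrt{91} \approx 39.579$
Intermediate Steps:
$A = \frac{1}{2}$ ($A = - \frac{5 - 6}{2} = \left(- \frac{1}{2}\right) \left(-1\right) = \frac{1}{2} \approx 0.5$)
$D = \sqrt{14}$ ($D = \sqrt{4 - -10} = \sqrt{4 + 10} = \sqrt{14} \approx 3.7417$)
$\left(D + \sqrt{A + h}\right)^{2} = \left(\sqrt{14} + \sqrt{\frac{1}{2} + 6}\right)^{2} = \left(\sqrt{14} + \sqrt{\frac{13}{2}}\right)^{2} = \left(\sqrt{14} + \frac{\sqrt{26}}{2}\right)^{2}$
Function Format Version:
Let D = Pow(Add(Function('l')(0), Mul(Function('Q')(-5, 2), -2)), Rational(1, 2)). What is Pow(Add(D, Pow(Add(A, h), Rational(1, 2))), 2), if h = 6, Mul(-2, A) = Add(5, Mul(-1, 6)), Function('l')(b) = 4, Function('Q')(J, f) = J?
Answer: Add(Rational(41, 2), Mul(2, Pow(91, Rational(1, 2)))) ≈ 39.579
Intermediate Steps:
A = Rational(1, 2) (A = Mul(Rational(-1, 2), Add(5, Mul(-1, 6))) = Mul(Rational(-1, 2), Add(5, -6)) = Mul(Rational(-1, 2), -1) = Rational(1, 2) ≈ 0.50000)
D = Pow(14, Rational(1, 2)) (D = Pow(Add(4, Mul(-5, -2)), Rational(1, 2)) = Pow(Add(4, 10), Rational(1, 2)) = Pow(14, Rational(1, 2)) ≈ 3.7417)
Pow(Add(D, Pow(Add(A, h), Rational(1, 2))), 2) = Pow(Add(Pow(14, Rational(1, 2)), Pow(Add(Rational(1, 2), 6), Rational(1, 2))), 2) = Pow(Add(Pow(14, Rational(1, 2)), Pow(Rational(13, 2), Rational(1, 2))), 2) = Pow(Add(Pow(14, Rational(1, 2)), Mul(Rational(1, 2), Pow(26, Rational(1, 2)))), 2)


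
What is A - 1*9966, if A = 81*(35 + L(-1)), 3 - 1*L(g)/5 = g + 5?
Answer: -7536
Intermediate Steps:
L(g) = -10 - 5*g (L(g) = 15 - 5*(g + 5) = 15 - 5*(5 + g) = 15 + (-25 - 5*g) = -10 - 5*g)
A = 2430 (A = 81*(35 + (-10 - 5*(-1))) = 81*(35 + (-10 + 5)) = 81*(35 - 5) = 81*30 = 2430)
A - 1*9966 = 2430 - 1*9966 = 2430 - 9966 = -7536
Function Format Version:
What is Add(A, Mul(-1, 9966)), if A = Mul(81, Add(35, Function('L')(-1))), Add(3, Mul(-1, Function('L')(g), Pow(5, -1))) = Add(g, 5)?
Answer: -7536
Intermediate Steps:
Function('L')(g) = Add(-10, Mul(-5, g)) (Function('L')(g) = Add(15, Mul(-5, Add(g, 5))) = Add(15, Mul(-5, Add(5, g))) = Add(15, Add(-25, Mul(-5, g))) = Add(-10, Mul(-5, g)))
A = 2430 (A = Mul(81, Add(35, Add(-10, Mul(-5, -1)))) = Mul(81, Add(35, Add(-10, 5))) = Mul(81, Add(35, -5)) = Mul(81, 30) = 2430)
Add(A, Mul(-1, 9966)) = Add(2430, Mul(-1, 9966)) = Add(2430, -9966) = -7536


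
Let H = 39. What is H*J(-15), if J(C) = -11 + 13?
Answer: 78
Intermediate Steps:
J(C) = 2
H*J(-15) = 39*2 = 78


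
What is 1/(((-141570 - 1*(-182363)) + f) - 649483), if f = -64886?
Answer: -1/673576 ≈ -1.4846e-6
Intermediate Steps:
1/(((-141570 - 1*(-182363)) + f) - 649483) = 1/(((-141570 - 1*(-182363)) - 64886) - 649483) = 1/(((-141570 + 182363) - 64886) - 649483) = 1/((40793 - 64886) - 649483) = 1/(-24093 - 649483) = 1/(-673576) = -1/673576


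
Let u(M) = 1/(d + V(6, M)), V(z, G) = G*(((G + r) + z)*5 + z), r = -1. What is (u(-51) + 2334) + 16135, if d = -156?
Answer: 208108693/11268 ≈ 18469.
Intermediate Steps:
V(z, G) = G*(-5 + 5*G + 6*z) (V(z, G) = G*(((G - 1) + z)*5 + z) = G*(((-1 + G) + z)*5 + z) = G*((-1 + G + z)*5 + z) = G*((-5 + 5*G + 5*z) + z) = G*(-5 + 5*G + 6*z))
u(M) = 1/(-156 + M*(31 + 5*M)) (u(M) = 1/(-156 + M*(-5 + 5*M + 6*6)) = 1/(-156 + M*(-5 + 5*M + 36)) = 1/(-156 + M*(31 + 5*M)))
(u(-51) + 2334) + 16135 = (1/(-156 - 51*(31 + 5*(-51))) + 2334) + 16135 = (1/(-156 - 51*(31 - 255)) + 2334) + 16135 = (1/(-156 - 51*(-224)) + 2334) + 16135 = (1/(-156 + 11424) + 2334) + 16135 = (1/11268 + 2334) + 16135 = 26299513/11268 + 16135 = 208108693/11268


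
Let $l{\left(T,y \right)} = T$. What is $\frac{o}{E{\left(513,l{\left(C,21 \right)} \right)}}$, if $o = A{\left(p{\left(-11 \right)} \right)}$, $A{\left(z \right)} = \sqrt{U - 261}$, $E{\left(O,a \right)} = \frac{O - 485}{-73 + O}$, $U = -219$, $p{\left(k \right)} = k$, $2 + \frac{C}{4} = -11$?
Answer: $\frac{440 i \sqrt{30}}{7} \approx 344.28 i$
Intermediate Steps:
$C = -52$ ($C = -8 + 4 \left(-11\right) = -8 - 44 = -52$)
$E{\left(O,a \right)} = \frac{-485 + O}{-73 + O}$
$A{\left(z \right)} = 4 i \sqrt{30}$ ($A{\left(z \right)} = \sqrt{-219 - 261} = \sqrt{-480} = 4 i \sqrt{30}$)
$o = 4 i \sqrt{30} \approx 21.909 i$
$\frac{o}{E{\left(513,l{\left(C,21 \right)} \right)}} = \frac{4 i \sqrt{30}}{\frac{1}{-73 + 513} \left(-485 + 513\right)} = \frac{4 i \sqrt{30}}{\frac{1}{440} \cdot 28} = \frac{4 i \sqrt{30}}{\frac{7}{110}} = 4 i \sqrt{30} \cdot \frac{110}{7} = \frac{440 i \sqrt{30}}{7}$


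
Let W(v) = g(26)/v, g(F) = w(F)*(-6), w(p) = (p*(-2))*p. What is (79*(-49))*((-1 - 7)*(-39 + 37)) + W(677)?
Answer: -41922560/677 ≈ -61924.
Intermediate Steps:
w(p) = -2*p**2 (w(p) = (-2*p)*p = -2*p**2)
g(F) = 12*F**2 (g(F) = -2*F**2*(-6) = 12*F**2)
W(v) = 8112/v (W(v) = (12*26**2)/v = (12*676)/v = 8112/v)
(79*(-49))*((-1 - 7)*(-39 + 37)) + W(677) = (79*(-49))*((-1 - 7)*(-39 + 37)) + 8112/677 = -(-30968)*(-2) + 8112*(1/677) = -3871*16 + 8112/677 = -61936 + 8112/677 = -41922560/677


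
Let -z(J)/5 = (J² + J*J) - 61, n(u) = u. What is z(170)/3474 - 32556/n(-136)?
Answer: 4614814/29529 ≈ 156.28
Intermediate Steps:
z(J) = 305 - 10*J² (z(J) = -5*((J² + J*J) - 61) = -5*((J² + J²) - 61) = -5*(2*J² - 61) = -5*(-61 + 2*J²) = 305 - 10*J²)
z(170)/3474 - 32556/n(-136) = (305 - 10*170²)/3474 - 32556/(-136) = (305 - 10*28900)*(1/3474) - 32556*(-1/136) = (305 - 289000)*(1/3474) + 8139/34 = -288695*1/3474 + 8139/34 = -288695/3474 + 8139/34 = 4614814/29529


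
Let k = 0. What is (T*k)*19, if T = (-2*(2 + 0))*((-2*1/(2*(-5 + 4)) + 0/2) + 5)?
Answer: 0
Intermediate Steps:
T = -24 (T = (-2*2)*((-2/((-1*2)) + 0*(1/2)) + 5) = -4*((-2/(-2) + 0) + 5) = -4*((-2*(-1/2) + 0) + 5) = -4*((1 + 0) + 5) = -4*(1 + 5) = -4*6 = -24)
(T*k)*19 = -24*0*19 = 0*19 = 0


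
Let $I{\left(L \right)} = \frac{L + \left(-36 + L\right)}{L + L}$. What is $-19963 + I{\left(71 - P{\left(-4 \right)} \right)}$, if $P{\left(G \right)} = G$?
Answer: $- \frac{499056}{25} \approx -19962.0$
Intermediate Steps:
$I{\left(L \right)} = \frac{-36 + 2 L}{2 L}$
$-19963 + I{\left(71 - P{\left(-4 \right)} \right)} = -19963 + \frac{-18 + \left(71 - -4\right)}{71 - -4} = -19963 + \frac{-18 + \left(71 + 4\right)}{71 + 4} = -19963 + \frac{-18 + 75}{75} = -19963 + \frac{1}{75} \cdot 57 = -19963 + \frac{19}{25} = - \frac{499056}{25}$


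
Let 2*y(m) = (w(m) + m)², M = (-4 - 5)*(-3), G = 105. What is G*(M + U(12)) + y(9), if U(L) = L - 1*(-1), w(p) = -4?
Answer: 8425/2 ≈ 4212.5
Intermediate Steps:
U(L) = 1 + L (U(L) = L + 1 = 1 + L)
M = 27 (M = -9*(-3) = 27)
y(m) = (-4 + m)²/2
G*(M + U(12)) + y(9) = 105*(27 + (1 + 12)) + (-4 + 9)²/2 = 105*(27 + 13) + (½)*5² = 105*40 + (½)*25 = 4200 + 25/2 = 8425/2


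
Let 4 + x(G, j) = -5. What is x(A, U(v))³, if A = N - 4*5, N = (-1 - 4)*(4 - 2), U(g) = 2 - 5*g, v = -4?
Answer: -729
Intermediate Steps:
N = -10 (N = -5*2 = -10)
A = -30 (A = -10 - 4*5 = -10 - 20 = -30)
x(G, j) = -9 (x(G, j) = -4 - 5 = -9)
x(A, U(v))³ = (-9)³ = -729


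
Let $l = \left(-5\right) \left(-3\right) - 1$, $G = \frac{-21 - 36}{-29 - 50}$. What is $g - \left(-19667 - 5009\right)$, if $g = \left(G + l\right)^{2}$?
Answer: $\frac{155355485}{6241} \approx 24893.0$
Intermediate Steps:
$G = \frac{57}{79}$ ($G = - \frac{57}{-79} = \left(-57\right) \left(- \frac{1}{79}\right) = \frac{57}{79} \approx 0.72152$)
$l = 14$ ($l = 15 - 1 = 14$)
$g = \frac{1352569}{6241}$ ($g = \left(\frac{57}{79} + 14\right)^{2} = \left(\frac{1163}{79}\right)^{2} = \frac{1352569}{6241} \approx 216.72$)
$g - \left(-19667 - 5009\right) = \frac{1352569}{6241} - \left(-19667 - 5009\right) = \frac{1352569}{6241} - -24676 = \frac{1352569}{6241} + 24676 = \frac{155355485}{6241}$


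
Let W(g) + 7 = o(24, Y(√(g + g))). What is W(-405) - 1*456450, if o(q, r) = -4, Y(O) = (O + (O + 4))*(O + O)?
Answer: -456461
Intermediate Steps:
Y(O) = 2*O*(4 + 2*O) (Y(O) = (O + (4 + O))*(2*O) = (4 + 2*O)*(2*O) = 2*O*(4 + 2*O))
W(g) = -11 (W(g) = -7 - 4 = -11)
W(-405) - 1*456450 = -11 - 1*456450 = -11 - 456450 = -456461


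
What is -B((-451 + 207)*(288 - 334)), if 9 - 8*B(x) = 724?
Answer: 715/8 ≈ 89.375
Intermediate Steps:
B(x) = -715/8 (B(x) = 9/8 - ⅛*724 = 9/8 - 181/2 = -715/8)
-B((-451 + 207)*(288 - 334)) = -1*(-715/8) = 715/8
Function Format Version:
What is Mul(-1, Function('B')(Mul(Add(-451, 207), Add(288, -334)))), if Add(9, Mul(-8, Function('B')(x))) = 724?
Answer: Rational(715, 8) ≈ 89.375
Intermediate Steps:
Function('B')(x) = Rational(-715, 8) (Function('B')(x) = Add(Rational(9, 8), Mul(Rational(-1, 8), 724)) = Add(Rational(9, 8), Rational(-181, 2)) = Rational(-715, 8))
Mul(-1, Function('B')(Mul(Add(-451, 207), Add(288, -334)))) = Mul(-1, Rational(-715, 8)) = Rational(715, 8)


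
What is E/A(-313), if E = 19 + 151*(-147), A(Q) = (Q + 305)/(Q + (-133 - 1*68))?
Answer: -2849873/2 ≈ -1.4249e+6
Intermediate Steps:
A(Q) = (305 + Q)/(-201 + Q) (A(Q) = (305 + Q)/(Q + (-133 - 68)) = (305 + Q)/(Q - 201) = (305 + Q)/(-201 + Q))
E = -22178 (E = 19 - 22197 = -22178)
E/A(-313) = -22178*(-201 - 313)/(305 - 313) = -22178/(-8/(-514)) = -22178/((-1/514*(-8))) = -22178/4/257 = -22178*257/4 = -2849873/2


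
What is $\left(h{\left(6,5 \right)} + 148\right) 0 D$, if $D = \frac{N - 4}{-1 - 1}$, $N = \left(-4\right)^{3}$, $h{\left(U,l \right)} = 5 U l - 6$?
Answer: $0$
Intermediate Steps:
$h{\left(U,l \right)} = -6 + 5 U l$ ($h{\left(U,l \right)} = 5 U l - 6 = -6 + 5 U l$)
$N = -64$
$D = 34$ ($D = \frac{-64 - 4}{-1 - 1} = - \frac{68}{-2} = \left(-68\right) \left(- \frac{1}{2}\right) = 34$)
$\left(h{\left(6,5 \right)} + 148\right) 0 D = \left(\left(-6 + 5 \cdot 6 \cdot 5\right) + 148\right) 0 \cdot 34 = \left(\left(-6 + 150\right) + 148\right) 0 = \left(144 + 148\right) 0 = 292 \cdot 0 = 0$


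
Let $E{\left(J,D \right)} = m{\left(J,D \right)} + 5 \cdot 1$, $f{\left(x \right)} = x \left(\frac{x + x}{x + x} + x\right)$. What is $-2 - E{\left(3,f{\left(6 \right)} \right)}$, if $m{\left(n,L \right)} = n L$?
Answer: $-133$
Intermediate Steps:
$m{\left(n,L \right)} = L n$
$f{\left(x \right)} = x \left(1 + x\right)$ ($f{\left(x \right)} = x \left(\frac{2 x}{2 x} + x\right) = x \left(2 x \frac{1}{2 x} + x\right) = x \left(1 + x\right)$)
$E{\left(J,D \right)} = 5 + D J$ ($E{\left(J,D \right)} = D J + 5 \cdot 1 = D J + 5 = 5 + D J$)
$-2 - E{\left(3,f{\left(6 \right)} \right)} = -2 - \left(5 + 6 \left(1 + 6\right) 3\right) = -2 - \left(5 + 6 \cdot 7 \cdot 3\right) = -2 - \left(5 + 42 \cdot 3\right) = -2 - \left(5 + 126\right) = -2 - 131 = -133$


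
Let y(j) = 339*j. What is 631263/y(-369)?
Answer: -210421/41697 ≈ -5.0464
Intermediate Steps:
631263/y(-369) = 631263/((339*(-369))) = 631263/(-125091) = 631263*(-1/125091) = -210421/41697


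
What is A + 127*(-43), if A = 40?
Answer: -5421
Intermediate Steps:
A + 127*(-43) = 40 + 127*(-43) = 40 - 5461 = -5421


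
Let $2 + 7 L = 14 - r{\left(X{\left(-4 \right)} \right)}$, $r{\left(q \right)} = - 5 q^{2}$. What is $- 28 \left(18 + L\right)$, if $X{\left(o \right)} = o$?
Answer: $-872$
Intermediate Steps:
$L = \frac{92}{7}$ ($L = - \frac{2}{7} + \frac{14 - - 5 \left(-4\right)^{2}}{7} = - \frac{2}{7} + \frac{14 - \left(-5\right) 16}{7} = - \frac{2}{7} + \frac{14 - -80}{7} = - \frac{2}{7} + \frac{14 + 80}{7} = - \frac{2}{7} + \frac{1}{7} \cdot 94 = - \frac{2}{7} + \frac{94}{7} = \frac{92}{7} \approx 13.143$)
$- 28 \left(18 + L\right) = - 28 \left(18 + \frac{92}{7}\right) = \left(-28\right) \frac{218}{7} = -872$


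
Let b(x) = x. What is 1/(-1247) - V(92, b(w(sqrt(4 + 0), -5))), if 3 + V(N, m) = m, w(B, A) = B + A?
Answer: 7481/1247 ≈ 5.9992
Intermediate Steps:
w(B, A) = A + B
V(N, m) = -3 + m
1/(-1247) - V(92, b(w(sqrt(4 + 0), -5))) = 1/(-1247) - (-3 + (-5 + sqrt(4 + 0))) = -1/1247 - (-3 + (-5 + sqrt(4))) = -1/1247 - (-3 + (-5 + 2)) = -1/1247 - (-3 - 3) = -1/1247 - 1*(-6) = -1/1247 + 6 = 7481/1247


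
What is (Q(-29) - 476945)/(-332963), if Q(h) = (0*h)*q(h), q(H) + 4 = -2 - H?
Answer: 476945/332963 ≈ 1.4324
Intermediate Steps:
q(H) = -6 - H (q(H) = -4 + (-2 - H) = -6 - H)
Q(h) = 0 (Q(h) = (0*h)*(-6 - h) = 0*(-6 - h) = 0)
(Q(-29) - 476945)/(-332963) = (0 - 476945)/(-332963) = -476945*(-1/332963) = 476945/332963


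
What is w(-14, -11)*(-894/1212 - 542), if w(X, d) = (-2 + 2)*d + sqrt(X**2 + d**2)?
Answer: -109633*sqrt(317)/202 ≈ -9663.2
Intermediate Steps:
w(X, d) = sqrt(X**2 + d**2) (w(X, d) = 0*d + sqrt(X**2 + d**2) = 0 + sqrt(X**2 + d**2) = sqrt(X**2 + d**2))
w(-14, -11)*(-894/1212 - 542) = sqrt((-14)**2 + (-11)**2)*(-894/1212 - 542) = sqrt(196 + 121)*(-894*1/1212 - 542) = sqrt(317)*(-149/202 - 542) = sqrt(317)*(-109633/202) = -109633*sqrt(317)/202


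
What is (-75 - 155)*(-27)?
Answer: 6210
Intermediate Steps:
(-75 - 155)*(-27) = -230*(-27) = 6210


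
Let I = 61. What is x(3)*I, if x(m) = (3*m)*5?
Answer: 2745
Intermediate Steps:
x(m) = 15*m
x(3)*I = (15*3)*61 = 45*61 = 2745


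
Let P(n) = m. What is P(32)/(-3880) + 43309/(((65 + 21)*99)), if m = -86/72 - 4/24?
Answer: 336101017/66068640 ≈ 5.0872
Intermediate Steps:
m = -49/36 (m = -86*1/72 - 4*1/24 = -43/36 - ⅙ = -49/36 ≈ -1.3611)
P(n) = -49/36
P(32)/(-3880) + 43309/(((65 + 21)*99)) = -49/36/(-3880) + 43309/(((65 + 21)*99)) = -49/36*(-1/3880) + 43309/((86*99)) = 49/139680 + 43309/8514 = 336101017/66068640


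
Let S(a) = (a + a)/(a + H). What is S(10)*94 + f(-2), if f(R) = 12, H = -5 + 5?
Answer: 200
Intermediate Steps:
H = 0
S(a) = 2 (S(a) = (a + a)/(a + 0) = (2*a)/a = 2)
S(10)*94 + f(-2) = 2*94 + 12 = 188 + 12 = 200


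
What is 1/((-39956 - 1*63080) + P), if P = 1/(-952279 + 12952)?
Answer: -939327/96784496773 ≈ -9.7053e-6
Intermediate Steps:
P = -1/939327 (P = 1/(-939327) = -1/939327 ≈ -1.0646e-6)
1/((-39956 - 1*63080) + P) = 1/((-39956 - 1*63080) - 1/939327) = 1/((-39956 - 63080) - 1/939327) = 1/(-103036 - 1/939327) = 1/(-96784496773/939327) = -939327/96784496773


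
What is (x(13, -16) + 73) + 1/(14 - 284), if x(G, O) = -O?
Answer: 24029/270 ≈ 88.996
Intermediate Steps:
(x(13, -16) + 73) + 1/(14 - 284) = (-1*(-16) + 73) + 1/(14 - 284) = (16 + 73) + 1/(-270) = 89 - 1/270 = 24029/270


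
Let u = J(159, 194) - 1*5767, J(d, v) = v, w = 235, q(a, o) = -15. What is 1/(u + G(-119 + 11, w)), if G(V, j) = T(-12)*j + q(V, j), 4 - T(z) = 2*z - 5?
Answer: 1/2167 ≈ 0.00046147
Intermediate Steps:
T(z) = 9 - 2*z (T(z) = 4 - (2*z - 5) = 4 - (-5 + 2*z) = 4 + (5 - 2*z) = 9 - 2*z)
u = -5573 (u = 194 - 1*5767 = 194 - 5767 = -5573)
G(V, j) = -15 + 33*j (G(V, j) = (9 - 2*(-12))*j - 15 = (9 + 24)*j - 15 = 33*j - 15 = -15 + 33*j)
1/(u + G(-119 + 11, w)) = 1/(-5573 + (-15 + 33*235)) = 1/(-5573 + (-15 + 7755)) = 1/(-5573 + 7740) = 1/2167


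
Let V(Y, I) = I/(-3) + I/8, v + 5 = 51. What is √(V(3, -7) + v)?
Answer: √6834/12 ≈ 6.8890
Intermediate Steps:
v = 46 (v = -5 + 51 = 46)
V(Y, I) = -5*I/24 (V(Y, I) = I*(-⅓) + I*(⅛) = -I/3 + I/8 = -5*I/24)
√(V(3, -7) + v) = √(-5/24*(-7) + 46) = √(35/24 + 46) = √(1139/24) = √6834/12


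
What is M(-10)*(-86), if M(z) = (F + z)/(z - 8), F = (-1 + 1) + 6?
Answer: -172/9 ≈ -19.111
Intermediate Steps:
F = 6 (F = 0 + 6 = 6)
M(z) = (6 + z)/(-8 + z) (M(z) = (6 + z)/(z - 8) = (6 + z)/(-8 + z))
M(-10)*(-86) = ((6 - 10)/(-8 - 10))*(-86) = (-4/(-18))*(-86) = -1/18*(-4)*(-86) = (2/9)*(-86) = -172/9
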